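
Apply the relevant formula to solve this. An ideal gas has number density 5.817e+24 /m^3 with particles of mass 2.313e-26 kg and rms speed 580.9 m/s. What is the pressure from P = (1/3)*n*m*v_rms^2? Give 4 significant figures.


Step 1: v_rms^2 = 580.9^2 = 3.374e+05
Step 2: n*m = 5.817e+24*2.313e-26 = 0.1345
Step 3: P = (1/3)*0.1345*3.374e+05 = 1.513e+04 Pa

1.513e+04


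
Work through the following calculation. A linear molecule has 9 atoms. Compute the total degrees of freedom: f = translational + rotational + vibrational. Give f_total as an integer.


Step 1: Translational DOF = 3
Step 2: Rotational DOF (linear) = 2
Step 3: Vibrational DOF = 3*9 - 5 = 22
Step 4: Total = 3 + 2 + 22 = 27

27


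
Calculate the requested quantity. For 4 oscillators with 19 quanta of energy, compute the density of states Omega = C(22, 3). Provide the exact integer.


Step 1: Use binomial coefficient C(22, 3)
Step 2: Numerator = 22! / 19!
Step 3: Denominator = 3!
Step 4: Omega = 1540

1540


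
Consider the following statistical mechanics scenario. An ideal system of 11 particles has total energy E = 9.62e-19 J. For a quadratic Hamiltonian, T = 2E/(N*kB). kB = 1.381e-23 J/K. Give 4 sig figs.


Step 1: Numerator = 2*E = 2*9.62e-19 = 1.924e-18 J
Step 2: Denominator = N*kB = 11*1.381e-23 = 1.519e-22
Step 3: T = 1.924e-18 / 1.519e-22 = 1.267e+04 K

1.267e+04


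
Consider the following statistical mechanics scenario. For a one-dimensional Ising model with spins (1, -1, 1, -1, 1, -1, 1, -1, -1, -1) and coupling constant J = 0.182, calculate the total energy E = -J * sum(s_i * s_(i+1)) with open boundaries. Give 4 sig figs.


Step 1: Nearest-neighbor products: -1, -1, -1, -1, -1, -1, -1, 1, 1
Step 2: Sum of products = -5
Step 3: E = -0.182 * -5 = 0.91

0.91


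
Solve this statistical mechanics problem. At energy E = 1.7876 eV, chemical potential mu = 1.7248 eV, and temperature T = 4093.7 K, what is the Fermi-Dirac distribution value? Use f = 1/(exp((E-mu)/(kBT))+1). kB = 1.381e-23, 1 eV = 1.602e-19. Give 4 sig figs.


Step 1: (E - mu) = 1.7876 - 1.7248 = 0.0628 eV
Step 2: Convert: (E-mu)*eV = 1.006e-20 J
Step 3: x = (E-mu)*eV/(kB*T) = 0.178
Step 4: f = 1/(exp(0.178)+1) = 0.4556

0.4556


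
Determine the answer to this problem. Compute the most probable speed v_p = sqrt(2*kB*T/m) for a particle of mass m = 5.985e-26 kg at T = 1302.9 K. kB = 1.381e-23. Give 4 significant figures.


Step 1: Numerator = 2*kB*T = 2*1.381e-23*1302.9 = 3.599e-20
Step 2: Ratio = 3.599e-20 / 5.985e-26 = 6.013e+05
Step 3: v_p = sqrt(6.013e+05) = 775.4 m/s

775.4


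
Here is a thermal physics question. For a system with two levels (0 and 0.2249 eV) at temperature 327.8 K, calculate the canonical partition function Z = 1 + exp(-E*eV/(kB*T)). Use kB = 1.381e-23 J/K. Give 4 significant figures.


Step 1: Compute beta*E = E*eV/(kB*T) = 0.2249*1.602e-19/(1.381e-23*327.8) = 7.959
Step 2: exp(-beta*E) = exp(-7.959) = 0.0003496
Step 3: Z = 1 + 0.0003496 = 1

1


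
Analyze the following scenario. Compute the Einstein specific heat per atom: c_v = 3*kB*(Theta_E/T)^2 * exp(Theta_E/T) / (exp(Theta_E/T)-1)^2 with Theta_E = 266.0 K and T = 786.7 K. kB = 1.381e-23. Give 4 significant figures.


Step 1: x = Theta_E/T = 266.0/786.7 = 0.3381
Step 2: x^2 = 0.1143
Step 3: exp(x) = 1.402
Step 4: c_v = 3*1.381e-23*0.1143*1.402/(1.402-1)^2 = 4.104e-23

4.104e-23


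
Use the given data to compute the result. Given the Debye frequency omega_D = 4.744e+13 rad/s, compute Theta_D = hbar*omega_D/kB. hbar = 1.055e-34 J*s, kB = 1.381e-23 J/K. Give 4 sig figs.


Step 1: hbar*omega_D = 1.055e-34 * 4.744e+13 = 5.005e-21 J
Step 2: Theta_D = 5.005e-21 / 1.381e-23
Step 3: Theta_D = 362.4 K

362.4


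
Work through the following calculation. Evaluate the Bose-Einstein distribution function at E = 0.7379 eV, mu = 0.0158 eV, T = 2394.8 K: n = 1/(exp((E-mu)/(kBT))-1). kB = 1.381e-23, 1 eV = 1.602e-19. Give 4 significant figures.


Step 1: (E - mu) = 0.7221 eV
Step 2: x = (E-mu)*eV/(kB*T) = 0.7221*1.602e-19/(1.381e-23*2394.8) = 3.498
Step 3: exp(x) = 33.04
Step 4: n = 1/(exp(x)-1) = 0.03121

0.03121


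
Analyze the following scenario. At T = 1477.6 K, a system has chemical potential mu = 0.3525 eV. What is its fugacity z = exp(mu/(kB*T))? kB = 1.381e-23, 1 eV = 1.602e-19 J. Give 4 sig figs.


Step 1: Convert mu to Joules: 0.3525*1.602e-19 = 5.647e-20 J
Step 2: kB*T = 1.381e-23*1477.6 = 2.041e-20 J
Step 3: mu/(kB*T) = 2.767
Step 4: z = exp(2.767) = 15.92

15.92


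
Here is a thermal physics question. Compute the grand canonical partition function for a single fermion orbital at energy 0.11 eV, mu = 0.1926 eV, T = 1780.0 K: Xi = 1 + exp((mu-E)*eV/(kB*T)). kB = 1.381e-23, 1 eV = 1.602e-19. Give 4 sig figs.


Step 1: (mu - E) = 0.1926 - 0.11 = 0.0826 eV
Step 2: x = (mu-E)*eV/(kB*T) = 0.0826*1.602e-19/(1.381e-23*1780.0) = 0.5383
Step 3: exp(x) = 1.713
Step 4: Xi = 1 + 1.713 = 2.713

2.713


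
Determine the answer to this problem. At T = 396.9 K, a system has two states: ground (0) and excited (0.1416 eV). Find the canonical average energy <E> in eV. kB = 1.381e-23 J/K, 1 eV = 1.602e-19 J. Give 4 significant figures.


Step 1: beta*E = 0.1416*1.602e-19/(1.381e-23*396.9) = 4.139
Step 2: exp(-beta*E) = 0.01595
Step 3: <E> = 0.1416*0.01595/(1+0.01595) = 0.002222 eV

0.002222


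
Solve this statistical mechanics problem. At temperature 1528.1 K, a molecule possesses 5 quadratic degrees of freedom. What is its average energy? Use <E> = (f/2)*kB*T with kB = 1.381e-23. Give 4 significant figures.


Step 1: f/2 = 5/2 = 2.5
Step 2: kB*T = 1.381e-23 * 1528.1 = 2.11e-20
Step 3: <E> = 2.5 * 2.11e-20 = 5.276e-20 J

5.276e-20


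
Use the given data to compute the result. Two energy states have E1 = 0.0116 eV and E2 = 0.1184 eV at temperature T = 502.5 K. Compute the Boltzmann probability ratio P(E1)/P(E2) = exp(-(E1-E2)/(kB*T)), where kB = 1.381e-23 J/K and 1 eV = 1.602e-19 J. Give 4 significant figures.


Step 1: Compute energy difference dE = E1 - E2 = 0.0116 - 0.1184 = -0.1068 eV
Step 2: Convert to Joules: dE_J = -0.1068 * 1.602e-19 = -1.711e-20 J
Step 3: Compute exponent = -dE_J / (kB * T) = -(-1.711e-20) / (1.381e-23 * 502.5) = 2.465
Step 4: P(E1)/P(E2) = exp(2.465) = 11.77

11.77


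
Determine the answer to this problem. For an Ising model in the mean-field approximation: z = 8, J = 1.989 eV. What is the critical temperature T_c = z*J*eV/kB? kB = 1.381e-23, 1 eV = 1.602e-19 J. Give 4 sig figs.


Step 1: z*J = 8*1.989 = 15.91 eV
Step 2: Convert to Joules: 15.91*1.602e-19 = 2.549e-18 J
Step 3: T_c = 2.549e-18 / 1.381e-23 = 1.846e+05 K

1.846e+05


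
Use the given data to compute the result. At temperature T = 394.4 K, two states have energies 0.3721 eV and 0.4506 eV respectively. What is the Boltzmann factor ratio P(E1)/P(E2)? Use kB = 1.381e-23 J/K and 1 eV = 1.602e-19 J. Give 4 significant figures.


Step 1: Compute energy difference dE = E1 - E2 = 0.3721 - 0.4506 = -0.0785 eV
Step 2: Convert to Joules: dE_J = -0.0785 * 1.602e-19 = -1.258e-20 J
Step 3: Compute exponent = -dE_J / (kB * T) = -(-1.258e-20) / (1.381e-23 * 394.4) = 2.309
Step 4: P(E1)/P(E2) = exp(2.309) = 10.06

10.06


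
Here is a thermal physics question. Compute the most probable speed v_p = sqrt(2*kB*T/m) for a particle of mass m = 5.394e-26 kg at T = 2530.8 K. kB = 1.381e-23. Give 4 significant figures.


Step 1: Numerator = 2*kB*T = 2*1.381e-23*2530.8 = 6.99e-20
Step 2: Ratio = 6.99e-20 / 5.394e-26 = 1.296e+06
Step 3: v_p = sqrt(1.296e+06) = 1138 m/s

1138


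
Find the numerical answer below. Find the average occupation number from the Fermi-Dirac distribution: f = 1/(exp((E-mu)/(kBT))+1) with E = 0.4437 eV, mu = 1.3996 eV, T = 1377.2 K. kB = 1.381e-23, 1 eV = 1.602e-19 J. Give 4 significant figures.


Step 1: (E - mu) = 0.4437 - 1.3996 = -0.9559 eV
Step 2: Convert: (E-mu)*eV = -1.531e-19 J
Step 3: x = (E-mu)*eV/(kB*T) = -8.052
Step 4: f = 1/(exp(-8.052)+1) = 0.9997

0.9997


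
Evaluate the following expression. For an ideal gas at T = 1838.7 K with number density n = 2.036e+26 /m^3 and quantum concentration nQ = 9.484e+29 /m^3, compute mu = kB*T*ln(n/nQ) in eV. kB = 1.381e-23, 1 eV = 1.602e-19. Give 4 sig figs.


Step 1: n/nQ = 2.036e+26/9.484e+29 = 0.0002147
Step 2: ln(n/nQ) = -8.446
Step 3: mu = kB*T*ln(n/nQ) = 2.539e-20*-8.446 = -2.145e-19 J
Step 4: Convert to eV: -2.145e-19/1.602e-19 = -1.339 eV

-1.339


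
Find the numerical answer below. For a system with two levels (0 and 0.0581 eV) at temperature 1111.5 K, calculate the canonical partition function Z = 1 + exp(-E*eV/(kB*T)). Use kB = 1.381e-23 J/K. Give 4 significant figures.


Step 1: Compute beta*E = E*eV/(kB*T) = 0.0581*1.602e-19/(1.381e-23*1111.5) = 0.6064
Step 2: exp(-beta*E) = exp(-0.6064) = 0.5453
Step 3: Z = 1 + 0.5453 = 1.545

1.545


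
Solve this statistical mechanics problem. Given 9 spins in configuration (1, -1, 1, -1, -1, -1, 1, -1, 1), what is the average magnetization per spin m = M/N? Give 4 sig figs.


Step 1: Count up spins (+1): 4, down spins (-1): 5
Step 2: Total magnetization M = 4 - 5 = -1
Step 3: m = M/N = -1/9 = -0.1111

-0.1111


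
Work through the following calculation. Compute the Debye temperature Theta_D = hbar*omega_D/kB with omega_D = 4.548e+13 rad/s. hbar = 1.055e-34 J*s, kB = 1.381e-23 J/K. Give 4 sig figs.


Step 1: hbar*omega_D = 1.055e-34 * 4.548e+13 = 4.798e-21 J
Step 2: Theta_D = 4.798e-21 / 1.381e-23
Step 3: Theta_D = 347.4 K

347.4


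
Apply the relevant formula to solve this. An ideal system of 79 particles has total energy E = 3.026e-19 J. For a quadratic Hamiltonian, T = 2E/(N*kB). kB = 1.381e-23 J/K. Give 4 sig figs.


Step 1: Numerator = 2*E = 2*3.026e-19 = 6.052e-19 J
Step 2: Denominator = N*kB = 79*1.381e-23 = 1.091e-21
Step 3: T = 6.052e-19 / 1.091e-21 = 554.7 K

554.7


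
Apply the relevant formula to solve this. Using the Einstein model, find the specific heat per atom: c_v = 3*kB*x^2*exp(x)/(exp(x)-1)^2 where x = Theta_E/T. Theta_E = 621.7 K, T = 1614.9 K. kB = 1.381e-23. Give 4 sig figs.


Step 1: x = Theta_E/T = 621.7/1614.9 = 0.385
Step 2: x^2 = 0.1482
Step 3: exp(x) = 1.47
Step 4: c_v = 3*1.381e-23*0.1482*1.47/(1.47-1)^2 = 4.092e-23

4.092e-23


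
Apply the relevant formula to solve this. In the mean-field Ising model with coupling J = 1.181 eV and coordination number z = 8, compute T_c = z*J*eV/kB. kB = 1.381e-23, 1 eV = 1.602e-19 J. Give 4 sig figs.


Step 1: z*J = 8*1.181 = 9.448 eV
Step 2: Convert to Joules: 9.448*1.602e-19 = 1.514e-18 J
Step 3: T_c = 1.514e-18 / 1.381e-23 = 1.096e+05 K

1.096e+05


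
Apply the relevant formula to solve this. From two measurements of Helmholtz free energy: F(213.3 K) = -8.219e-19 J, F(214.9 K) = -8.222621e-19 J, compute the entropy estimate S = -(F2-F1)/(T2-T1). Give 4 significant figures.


Step 1: dF = F2 - F1 = -8.222621e-19 - (-8.219e-19) = -3.621e-22 J
Step 2: dT = T2 - T1 = 214.9 - 213.3 = 1.6 K
Step 3: S = -dF/dT = -(-3.621e-22)/1.6 = 2.263e-22 J/K

2.263e-22


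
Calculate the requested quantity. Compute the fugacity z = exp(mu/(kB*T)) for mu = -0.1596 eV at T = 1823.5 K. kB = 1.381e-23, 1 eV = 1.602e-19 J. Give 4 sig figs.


Step 1: Convert mu to Joules: -0.1596*1.602e-19 = -2.557e-20 J
Step 2: kB*T = 1.381e-23*1823.5 = 2.518e-20 J
Step 3: mu/(kB*T) = -1.015
Step 4: z = exp(-1.015) = 0.3623

0.3623


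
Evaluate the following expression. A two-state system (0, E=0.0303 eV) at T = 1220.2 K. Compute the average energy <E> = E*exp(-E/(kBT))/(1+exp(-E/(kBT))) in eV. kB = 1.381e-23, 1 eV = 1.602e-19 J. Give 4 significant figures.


Step 1: beta*E = 0.0303*1.602e-19/(1.381e-23*1220.2) = 0.2881
Step 2: exp(-beta*E) = 0.7497
Step 3: <E> = 0.0303*0.7497/(1+0.7497) = 0.01298 eV

0.01298


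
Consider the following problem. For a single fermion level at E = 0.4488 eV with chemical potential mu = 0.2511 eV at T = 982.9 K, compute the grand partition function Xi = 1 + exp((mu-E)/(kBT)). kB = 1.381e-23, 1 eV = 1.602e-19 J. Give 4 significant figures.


Step 1: (mu - E) = 0.2511 - 0.4488 = -0.1977 eV
Step 2: x = (mu-E)*eV/(kB*T) = -0.1977*1.602e-19/(1.381e-23*982.9) = -2.333
Step 3: exp(x) = 0.09698
Step 4: Xi = 1 + 0.09698 = 1.097

1.097


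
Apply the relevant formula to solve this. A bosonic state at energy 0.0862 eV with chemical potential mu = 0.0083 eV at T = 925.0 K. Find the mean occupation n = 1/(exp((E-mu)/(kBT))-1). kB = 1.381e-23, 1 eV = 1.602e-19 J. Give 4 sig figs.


Step 1: (E - mu) = 0.0779 eV
Step 2: x = (E-mu)*eV/(kB*T) = 0.0779*1.602e-19/(1.381e-23*925.0) = 0.9769
Step 3: exp(x) = 2.656
Step 4: n = 1/(exp(x)-1) = 0.6038

0.6038


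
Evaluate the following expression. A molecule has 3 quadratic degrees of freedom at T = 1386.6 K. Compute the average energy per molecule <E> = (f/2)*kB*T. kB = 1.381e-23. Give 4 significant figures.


Step 1: f/2 = 3/2 = 1.5
Step 2: kB*T = 1.381e-23 * 1386.6 = 1.915e-20
Step 3: <E> = 1.5 * 1.915e-20 = 2.872e-20 J

2.872e-20


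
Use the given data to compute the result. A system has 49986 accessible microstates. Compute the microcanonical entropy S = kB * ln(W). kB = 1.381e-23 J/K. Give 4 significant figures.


Step 1: ln(W) = ln(49986) = 10.82
Step 2: S = kB * ln(W) = 1.381e-23 * 10.82
Step 3: S = 1.494e-22 J/K

1.494e-22


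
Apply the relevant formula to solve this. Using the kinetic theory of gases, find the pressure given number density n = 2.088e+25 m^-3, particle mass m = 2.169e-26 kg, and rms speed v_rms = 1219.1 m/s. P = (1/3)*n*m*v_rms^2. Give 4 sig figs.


Step 1: v_rms^2 = 1219.1^2 = 1.486e+06
Step 2: n*m = 2.088e+25*2.169e-26 = 0.4529
Step 3: P = (1/3)*0.4529*1.486e+06 = 2.244e+05 Pa

2.244e+05


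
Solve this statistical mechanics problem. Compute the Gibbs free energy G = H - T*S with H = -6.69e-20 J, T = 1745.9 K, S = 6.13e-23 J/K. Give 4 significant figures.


Step 1: T*S = 1745.9 * 6.13e-23 = 1.07e-19 J
Step 2: G = H - T*S = -6.69e-20 - 1.07e-19
Step 3: G = -1.739e-19 J

-1.739e-19


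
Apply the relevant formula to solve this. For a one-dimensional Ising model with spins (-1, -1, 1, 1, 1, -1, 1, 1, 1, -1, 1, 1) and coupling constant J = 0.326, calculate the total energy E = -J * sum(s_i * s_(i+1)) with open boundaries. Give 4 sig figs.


Step 1: Nearest-neighbor products: 1, -1, 1, 1, -1, -1, 1, 1, -1, -1, 1
Step 2: Sum of products = 1
Step 3: E = -0.326 * 1 = -0.326

-0.326


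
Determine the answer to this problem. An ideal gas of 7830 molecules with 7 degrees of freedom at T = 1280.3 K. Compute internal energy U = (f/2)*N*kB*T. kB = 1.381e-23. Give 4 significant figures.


Step 1: f/2 = 7/2 = 3.5
Step 2: N*kB*T = 7830*1.381e-23*1280.3 = 1.384e-16
Step 3: U = 3.5 * 1.384e-16 = 4.845e-16 J

4.845e-16


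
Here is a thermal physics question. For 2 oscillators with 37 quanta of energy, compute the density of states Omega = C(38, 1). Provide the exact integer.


Step 1: Use binomial coefficient C(38, 1)
Step 2: Numerator = 38! / 37!
Step 3: Denominator = 1!
Step 4: Omega = 38

38


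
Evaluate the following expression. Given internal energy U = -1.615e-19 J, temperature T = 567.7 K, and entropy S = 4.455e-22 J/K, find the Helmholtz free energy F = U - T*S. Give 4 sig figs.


Step 1: T*S = 567.7 * 4.455e-22 = 2.529e-19 J
Step 2: F = U - T*S = -1.615e-19 - 2.529e-19
Step 3: F = -4.144e-19 J

-4.144e-19


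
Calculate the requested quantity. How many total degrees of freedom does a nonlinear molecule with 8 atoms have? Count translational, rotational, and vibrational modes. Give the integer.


Step 1: Translational DOF = 3
Step 2: Rotational DOF (nonlinear) = 3
Step 3: Vibrational DOF = 3*8 - 6 = 18
Step 4: Total = 3 + 3 + 18 = 24

24


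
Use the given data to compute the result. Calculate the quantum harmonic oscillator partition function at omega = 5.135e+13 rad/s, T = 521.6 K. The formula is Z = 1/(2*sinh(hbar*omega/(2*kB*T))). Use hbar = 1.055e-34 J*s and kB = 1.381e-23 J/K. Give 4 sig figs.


Step 1: Compute x = hbar*omega/(kB*T) = 1.055e-34*5.135e+13/(1.381e-23*521.6) = 0.7521
Step 2: x/2 = 0.376
Step 3: sinh(x/2) = 0.385
Step 4: Z = 1/(2*0.385) = 1.299

1.299


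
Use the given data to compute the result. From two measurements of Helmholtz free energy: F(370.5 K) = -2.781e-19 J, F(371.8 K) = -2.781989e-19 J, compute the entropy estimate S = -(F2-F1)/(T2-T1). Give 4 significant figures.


Step 1: dF = F2 - F1 = -2.781989e-19 - (-2.781e-19) = -9.89e-23 J
Step 2: dT = T2 - T1 = 371.8 - 370.5 = 1.3 K
Step 3: S = -dF/dT = -(-9.89e-23)/1.3 = 7.608e-23 J/K

7.608e-23


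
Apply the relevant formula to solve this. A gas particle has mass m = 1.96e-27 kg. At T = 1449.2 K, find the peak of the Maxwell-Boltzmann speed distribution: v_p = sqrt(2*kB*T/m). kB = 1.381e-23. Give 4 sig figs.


Step 1: Numerator = 2*kB*T = 2*1.381e-23*1449.2 = 4.003e-20
Step 2: Ratio = 4.003e-20 / 1.96e-27 = 2.042e+07
Step 3: v_p = sqrt(2.042e+07) = 4519 m/s

4519


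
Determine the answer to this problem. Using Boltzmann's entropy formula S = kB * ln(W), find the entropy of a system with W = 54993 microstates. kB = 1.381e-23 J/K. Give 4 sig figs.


Step 1: ln(W) = ln(54993) = 10.91
Step 2: S = kB * ln(W) = 1.381e-23 * 10.91
Step 3: S = 1.507e-22 J/K

1.507e-22


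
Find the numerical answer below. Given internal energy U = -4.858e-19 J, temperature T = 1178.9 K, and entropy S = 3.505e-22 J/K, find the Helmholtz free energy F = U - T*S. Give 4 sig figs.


Step 1: T*S = 1178.9 * 3.505e-22 = 4.132e-19 J
Step 2: F = U - T*S = -4.858e-19 - 4.132e-19
Step 3: F = -8.99e-19 J

-8.99e-19


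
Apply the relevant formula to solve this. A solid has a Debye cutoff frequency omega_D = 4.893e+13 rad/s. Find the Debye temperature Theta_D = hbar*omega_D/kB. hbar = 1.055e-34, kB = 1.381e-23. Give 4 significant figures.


Step 1: hbar*omega_D = 1.055e-34 * 4.893e+13 = 5.162e-21 J
Step 2: Theta_D = 5.162e-21 / 1.381e-23
Step 3: Theta_D = 373.8 K

373.8


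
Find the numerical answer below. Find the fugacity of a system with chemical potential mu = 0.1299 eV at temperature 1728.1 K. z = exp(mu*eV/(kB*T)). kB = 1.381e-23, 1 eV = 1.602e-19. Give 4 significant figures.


Step 1: Convert mu to Joules: 0.1299*1.602e-19 = 2.081e-20 J
Step 2: kB*T = 1.381e-23*1728.1 = 2.387e-20 J
Step 3: mu/(kB*T) = 0.872
Step 4: z = exp(0.872) = 2.392

2.392


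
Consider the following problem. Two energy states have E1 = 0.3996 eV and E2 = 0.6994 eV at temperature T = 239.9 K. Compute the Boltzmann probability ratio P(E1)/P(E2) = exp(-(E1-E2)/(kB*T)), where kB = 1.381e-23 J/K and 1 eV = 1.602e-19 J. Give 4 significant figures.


Step 1: Compute energy difference dE = E1 - E2 = 0.3996 - 0.6994 = -0.2998 eV
Step 2: Convert to Joules: dE_J = -0.2998 * 1.602e-19 = -4.803e-20 J
Step 3: Compute exponent = -dE_J / (kB * T) = -(-4.803e-20) / (1.381e-23 * 239.9) = 14.5
Step 4: P(E1)/P(E2) = exp(14.5) = 1.976e+06

1.976e+06


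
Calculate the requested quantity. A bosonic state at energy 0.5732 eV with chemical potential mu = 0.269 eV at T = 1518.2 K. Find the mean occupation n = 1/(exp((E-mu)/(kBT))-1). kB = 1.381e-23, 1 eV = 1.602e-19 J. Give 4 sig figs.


Step 1: (E - mu) = 0.3042 eV
Step 2: x = (E-mu)*eV/(kB*T) = 0.3042*1.602e-19/(1.381e-23*1518.2) = 2.324
Step 3: exp(x) = 10.22
Step 4: n = 1/(exp(x)-1) = 0.1085

0.1085


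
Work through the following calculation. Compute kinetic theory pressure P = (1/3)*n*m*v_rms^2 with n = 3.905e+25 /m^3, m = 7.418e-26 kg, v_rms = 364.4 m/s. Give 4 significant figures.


Step 1: v_rms^2 = 364.4^2 = 1.328e+05
Step 2: n*m = 3.905e+25*7.418e-26 = 2.897
Step 3: P = (1/3)*2.897*1.328e+05 = 1.282e+05 Pa

1.282e+05


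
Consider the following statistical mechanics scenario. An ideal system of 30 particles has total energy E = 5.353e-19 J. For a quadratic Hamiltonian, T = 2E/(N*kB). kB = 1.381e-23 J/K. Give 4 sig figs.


Step 1: Numerator = 2*E = 2*5.353e-19 = 1.071e-18 J
Step 2: Denominator = N*kB = 30*1.381e-23 = 4.143e-22
Step 3: T = 1.071e-18 / 4.143e-22 = 2584 K

2584


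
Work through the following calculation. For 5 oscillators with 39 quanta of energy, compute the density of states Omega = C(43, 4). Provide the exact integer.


Step 1: Use binomial coefficient C(43, 4)
Step 2: Numerator = 43! / 39!
Step 3: Denominator = 4!
Step 4: Omega = 123410

123410


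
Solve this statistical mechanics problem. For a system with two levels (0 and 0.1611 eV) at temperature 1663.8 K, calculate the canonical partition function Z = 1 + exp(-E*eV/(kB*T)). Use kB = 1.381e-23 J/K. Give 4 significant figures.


Step 1: Compute beta*E = E*eV/(kB*T) = 0.1611*1.602e-19/(1.381e-23*1663.8) = 1.123
Step 2: exp(-beta*E) = exp(-1.123) = 0.3252
Step 3: Z = 1 + 0.3252 = 1.325

1.325


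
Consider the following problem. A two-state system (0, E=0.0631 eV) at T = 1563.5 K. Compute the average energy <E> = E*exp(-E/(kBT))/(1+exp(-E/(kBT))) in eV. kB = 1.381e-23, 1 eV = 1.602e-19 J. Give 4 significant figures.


Step 1: beta*E = 0.0631*1.602e-19/(1.381e-23*1563.5) = 0.4682
Step 2: exp(-beta*E) = 0.6261
Step 3: <E> = 0.0631*0.6261/(1+0.6261) = 0.0243 eV

0.0243


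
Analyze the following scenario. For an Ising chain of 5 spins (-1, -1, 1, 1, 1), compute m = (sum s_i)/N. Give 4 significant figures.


Step 1: Count up spins (+1): 3, down spins (-1): 2
Step 2: Total magnetization M = 3 - 2 = 1
Step 3: m = M/N = 1/5 = 0.2

0.2


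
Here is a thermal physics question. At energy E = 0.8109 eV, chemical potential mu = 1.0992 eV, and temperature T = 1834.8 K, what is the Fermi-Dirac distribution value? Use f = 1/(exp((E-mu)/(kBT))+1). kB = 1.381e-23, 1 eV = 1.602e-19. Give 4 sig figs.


Step 1: (E - mu) = 0.8109 - 1.0992 = -0.2883 eV
Step 2: Convert: (E-mu)*eV = -4.619e-20 J
Step 3: x = (E-mu)*eV/(kB*T) = -1.823
Step 4: f = 1/(exp(-1.823)+1) = 0.8609

0.8609


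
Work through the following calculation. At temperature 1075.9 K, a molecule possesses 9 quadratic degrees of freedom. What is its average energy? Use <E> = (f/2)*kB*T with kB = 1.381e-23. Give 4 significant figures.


Step 1: f/2 = 9/2 = 4.5
Step 2: kB*T = 1.381e-23 * 1075.9 = 1.486e-20
Step 3: <E> = 4.5 * 1.486e-20 = 6.686e-20 J

6.686e-20


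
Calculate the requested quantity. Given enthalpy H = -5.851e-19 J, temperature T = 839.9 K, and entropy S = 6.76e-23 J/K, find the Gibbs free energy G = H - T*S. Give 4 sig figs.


Step 1: T*S = 839.9 * 6.76e-23 = 5.678e-20 J
Step 2: G = H - T*S = -5.851e-19 - 5.678e-20
Step 3: G = -6.419e-19 J

-6.419e-19


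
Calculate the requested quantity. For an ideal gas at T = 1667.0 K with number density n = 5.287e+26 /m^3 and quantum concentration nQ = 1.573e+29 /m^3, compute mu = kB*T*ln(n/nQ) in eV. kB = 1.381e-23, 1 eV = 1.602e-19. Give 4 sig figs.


Step 1: n/nQ = 5.287e+26/1.573e+29 = 0.003361
Step 2: ln(n/nQ) = -5.695
Step 3: mu = kB*T*ln(n/nQ) = 2.302e-20*-5.695 = -1.311e-19 J
Step 4: Convert to eV: -1.311e-19/1.602e-19 = -0.8185 eV

-0.8185


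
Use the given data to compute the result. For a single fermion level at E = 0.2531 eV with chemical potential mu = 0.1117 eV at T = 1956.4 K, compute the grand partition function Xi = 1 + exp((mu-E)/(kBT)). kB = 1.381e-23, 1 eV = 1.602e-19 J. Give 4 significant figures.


Step 1: (mu - E) = 0.1117 - 0.2531 = -0.1414 eV
Step 2: x = (mu-E)*eV/(kB*T) = -0.1414*1.602e-19/(1.381e-23*1956.4) = -0.8384
Step 3: exp(x) = 0.4324
Step 4: Xi = 1 + 0.4324 = 1.432

1.432


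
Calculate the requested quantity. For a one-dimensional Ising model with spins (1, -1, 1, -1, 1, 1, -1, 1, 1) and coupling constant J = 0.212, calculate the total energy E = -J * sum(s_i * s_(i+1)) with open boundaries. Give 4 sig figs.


Step 1: Nearest-neighbor products: -1, -1, -1, -1, 1, -1, -1, 1
Step 2: Sum of products = -4
Step 3: E = -0.212 * -4 = 0.848

0.848


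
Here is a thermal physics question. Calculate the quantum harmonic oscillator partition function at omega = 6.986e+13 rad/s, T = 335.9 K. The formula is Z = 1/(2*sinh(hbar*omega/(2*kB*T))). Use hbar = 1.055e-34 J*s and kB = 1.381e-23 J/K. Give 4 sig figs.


Step 1: Compute x = hbar*omega/(kB*T) = 1.055e-34*6.986e+13/(1.381e-23*335.9) = 1.589
Step 2: x/2 = 0.7944
Step 3: sinh(x/2) = 0.8807
Step 4: Z = 1/(2*0.8807) = 0.5678

0.5678


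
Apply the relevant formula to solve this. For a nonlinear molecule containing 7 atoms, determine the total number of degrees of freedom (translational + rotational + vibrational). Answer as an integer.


Step 1: Translational DOF = 3
Step 2: Rotational DOF (nonlinear) = 3
Step 3: Vibrational DOF = 3*7 - 6 = 15
Step 4: Total = 3 + 3 + 15 = 21

21


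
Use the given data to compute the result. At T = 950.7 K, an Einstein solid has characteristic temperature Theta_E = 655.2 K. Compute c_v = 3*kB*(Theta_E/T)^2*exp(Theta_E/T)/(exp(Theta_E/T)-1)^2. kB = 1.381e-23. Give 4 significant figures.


Step 1: x = Theta_E/T = 655.2/950.7 = 0.6892
Step 2: x^2 = 0.475
Step 3: exp(x) = 1.992
Step 4: c_v = 3*1.381e-23*0.475*1.992/(1.992-1)^2 = 3.983e-23

3.983e-23


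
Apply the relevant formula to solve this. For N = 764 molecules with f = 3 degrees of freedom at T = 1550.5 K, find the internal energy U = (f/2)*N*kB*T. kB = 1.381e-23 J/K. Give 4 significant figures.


Step 1: f/2 = 3/2 = 1.5
Step 2: N*kB*T = 764*1.381e-23*1550.5 = 1.636e-17
Step 3: U = 1.5 * 1.636e-17 = 2.454e-17 J

2.454e-17


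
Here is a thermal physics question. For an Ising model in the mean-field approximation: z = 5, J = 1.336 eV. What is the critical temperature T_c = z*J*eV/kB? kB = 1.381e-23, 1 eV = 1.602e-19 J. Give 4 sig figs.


Step 1: z*J = 5*1.336 = 6.68 eV
Step 2: Convert to Joules: 6.68*1.602e-19 = 1.07e-18 J
Step 3: T_c = 1.07e-18 / 1.381e-23 = 7.749e+04 K

7.749e+04


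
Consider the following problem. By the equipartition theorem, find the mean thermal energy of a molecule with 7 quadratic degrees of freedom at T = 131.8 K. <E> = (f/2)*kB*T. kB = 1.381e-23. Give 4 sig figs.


Step 1: f/2 = 7/2 = 3.5
Step 2: kB*T = 1.381e-23 * 131.8 = 1.82e-21
Step 3: <E> = 3.5 * 1.82e-21 = 6.371e-21 J

6.371e-21


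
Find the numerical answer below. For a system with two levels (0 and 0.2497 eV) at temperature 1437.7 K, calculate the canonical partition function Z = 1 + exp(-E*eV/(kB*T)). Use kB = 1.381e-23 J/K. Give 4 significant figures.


Step 1: Compute beta*E = E*eV/(kB*T) = 0.2497*1.602e-19/(1.381e-23*1437.7) = 2.015
Step 2: exp(-beta*E) = exp(-2.015) = 0.1334
Step 3: Z = 1 + 0.1334 = 1.133

1.133


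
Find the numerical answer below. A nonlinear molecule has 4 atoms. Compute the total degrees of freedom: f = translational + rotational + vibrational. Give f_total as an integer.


Step 1: Translational DOF = 3
Step 2: Rotational DOF (nonlinear) = 3
Step 3: Vibrational DOF = 3*4 - 6 = 6
Step 4: Total = 3 + 3 + 6 = 12

12


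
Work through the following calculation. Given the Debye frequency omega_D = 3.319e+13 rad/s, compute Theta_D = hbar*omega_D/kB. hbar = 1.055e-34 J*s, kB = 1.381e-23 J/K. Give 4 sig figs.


Step 1: hbar*omega_D = 1.055e-34 * 3.319e+13 = 3.502e-21 J
Step 2: Theta_D = 3.502e-21 / 1.381e-23
Step 3: Theta_D = 253.6 K

253.6


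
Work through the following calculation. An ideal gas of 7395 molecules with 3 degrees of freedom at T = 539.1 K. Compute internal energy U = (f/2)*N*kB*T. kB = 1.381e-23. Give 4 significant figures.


Step 1: f/2 = 3/2 = 1.5
Step 2: N*kB*T = 7395*1.381e-23*539.1 = 5.506e-17
Step 3: U = 1.5 * 5.506e-17 = 8.258e-17 J

8.258e-17


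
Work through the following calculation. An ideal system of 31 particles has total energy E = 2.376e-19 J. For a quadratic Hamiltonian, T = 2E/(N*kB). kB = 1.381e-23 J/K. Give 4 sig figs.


Step 1: Numerator = 2*E = 2*2.376e-19 = 4.752e-19 J
Step 2: Denominator = N*kB = 31*1.381e-23 = 4.281e-22
Step 3: T = 4.752e-19 / 4.281e-22 = 1110 K

1110


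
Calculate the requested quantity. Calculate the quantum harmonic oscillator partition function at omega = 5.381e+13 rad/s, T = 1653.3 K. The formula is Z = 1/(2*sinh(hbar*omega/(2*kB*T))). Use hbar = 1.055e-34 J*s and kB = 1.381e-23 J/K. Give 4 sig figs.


Step 1: Compute x = hbar*omega/(kB*T) = 1.055e-34*5.381e+13/(1.381e-23*1653.3) = 0.2486
Step 2: x/2 = 0.1243
Step 3: sinh(x/2) = 0.1246
Step 4: Z = 1/(2*0.1246) = 4.012

4.012


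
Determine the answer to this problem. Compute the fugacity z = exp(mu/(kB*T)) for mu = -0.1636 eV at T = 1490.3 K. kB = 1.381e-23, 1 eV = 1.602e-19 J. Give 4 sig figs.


Step 1: Convert mu to Joules: -0.1636*1.602e-19 = -2.621e-20 J
Step 2: kB*T = 1.381e-23*1490.3 = 2.058e-20 J
Step 3: mu/(kB*T) = -1.273
Step 4: z = exp(-1.273) = 0.2799

0.2799


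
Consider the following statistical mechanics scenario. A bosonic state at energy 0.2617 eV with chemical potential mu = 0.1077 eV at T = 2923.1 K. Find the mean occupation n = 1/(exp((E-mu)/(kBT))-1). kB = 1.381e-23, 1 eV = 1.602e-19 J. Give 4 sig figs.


Step 1: (E - mu) = 0.154 eV
Step 2: x = (E-mu)*eV/(kB*T) = 0.154*1.602e-19/(1.381e-23*2923.1) = 0.6111
Step 3: exp(x) = 1.843
Step 4: n = 1/(exp(x)-1) = 1.187

1.187


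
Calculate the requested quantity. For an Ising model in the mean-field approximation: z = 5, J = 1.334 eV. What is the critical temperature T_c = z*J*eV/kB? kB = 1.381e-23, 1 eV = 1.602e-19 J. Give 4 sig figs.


Step 1: z*J = 5*1.334 = 6.67 eV
Step 2: Convert to Joules: 6.67*1.602e-19 = 1.069e-18 J
Step 3: T_c = 1.069e-18 / 1.381e-23 = 7.737e+04 K

7.737e+04


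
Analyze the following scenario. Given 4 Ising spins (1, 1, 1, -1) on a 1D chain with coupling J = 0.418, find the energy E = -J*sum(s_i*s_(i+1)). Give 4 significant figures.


Step 1: Nearest-neighbor products: 1, 1, -1
Step 2: Sum of products = 1
Step 3: E = -0.418 * 1 = -0.418

-0.418


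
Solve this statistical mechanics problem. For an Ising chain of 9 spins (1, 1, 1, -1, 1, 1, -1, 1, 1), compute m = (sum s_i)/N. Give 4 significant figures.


Step 1: Count up spins (+1): 7, down spins (-1): 2
Step 2: Total magnetization M = 7 - 2 = 5
Step 3: m = M/N = 5/9 = 0.5556

0.5556


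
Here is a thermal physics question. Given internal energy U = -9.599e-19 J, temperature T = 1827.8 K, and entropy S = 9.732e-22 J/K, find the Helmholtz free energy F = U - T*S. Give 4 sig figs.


Step 1: T*S = 1827.8 * 9.732e-22 = 1.779e-18 J
Step 2: F = U - T*S = -9.599e-19 - 1.779e-18
Step 3: F = -2.739e-18 J

-2.739e-18


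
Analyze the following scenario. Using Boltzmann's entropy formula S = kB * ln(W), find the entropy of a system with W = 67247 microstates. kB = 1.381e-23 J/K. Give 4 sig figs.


Step 1: ln(W) = ln(67247) = 11.12
Step 2: S = kB * ln(W) = 1.381e-23 * 11.12
Step 3: S = 1.535e-22 J/K

1.535e-22


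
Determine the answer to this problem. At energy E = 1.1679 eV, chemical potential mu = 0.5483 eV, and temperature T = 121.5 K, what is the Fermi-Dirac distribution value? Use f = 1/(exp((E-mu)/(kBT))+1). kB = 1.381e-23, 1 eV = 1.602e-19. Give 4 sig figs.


Step 1: (E - mu) = 1.1679 - 0.5483 = 0.6196 eV
Step 2: Convert: (E-mu)*eV = 9.926e-20 J
Step 3: x = (E-mu)*eV/(kB*T) = 59.16
Step 4: f = 1/(exp(59.16)+1) = 2.035e-26

2.035e-26


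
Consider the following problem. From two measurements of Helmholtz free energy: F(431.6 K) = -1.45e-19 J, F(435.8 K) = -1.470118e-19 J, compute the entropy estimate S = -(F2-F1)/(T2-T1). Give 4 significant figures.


Step 1: dF = F2 - F1 = -1.470118e-19 - (-1.45e-19) = -2.0118e-21 J
Step 2: dT = T2 - T1 = 435.8 - 431.6 = 4.2 K
Step 3: S = -dF/dT = -(-2.0118e-21)/4.2 = 4.79e-22 J/K

4.79e-22


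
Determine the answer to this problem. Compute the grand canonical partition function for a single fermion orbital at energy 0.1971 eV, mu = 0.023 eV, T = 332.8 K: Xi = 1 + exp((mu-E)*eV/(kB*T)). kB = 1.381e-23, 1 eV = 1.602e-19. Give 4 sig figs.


Step 1: (mu - E) = 0.023 - 0.1971 = -0.1741 eV
Step 2: x = (mu-E)*eV/(kB*T) = -0.1741*1.602e-19/(1.381e-23*332.8) = -6.069
Step 3: exp(x) = 0.002315
Step 4: Xi = 1 + 0.002315 = 1.002

1.002


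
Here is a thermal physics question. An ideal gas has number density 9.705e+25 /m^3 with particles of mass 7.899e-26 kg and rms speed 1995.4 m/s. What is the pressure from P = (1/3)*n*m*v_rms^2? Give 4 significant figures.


Step 1: v_rms^2 = 1995.4^2 = 3.982e+06
Step 2: n*m = 9.705e+25*7.899e-26 = 7.666
Step 3: P = (1/3)*7.666*3.982e+06 = 1.017e+07 Pa

1.017e+07


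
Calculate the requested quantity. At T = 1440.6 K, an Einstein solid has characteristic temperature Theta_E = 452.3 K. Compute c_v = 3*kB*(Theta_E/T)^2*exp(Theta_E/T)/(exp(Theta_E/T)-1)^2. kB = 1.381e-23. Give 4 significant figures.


Step 1: x = Theta_E/T = 452.3/1440.6 = 0.314
Step 2: x^2 = 0.09857
Step 3: exp(x) = 1.369
Step 4: c_v = 3*1.381e-23*0.09857*1.369/(1.369-1)^2 = 4.109e-23

4.109e-23


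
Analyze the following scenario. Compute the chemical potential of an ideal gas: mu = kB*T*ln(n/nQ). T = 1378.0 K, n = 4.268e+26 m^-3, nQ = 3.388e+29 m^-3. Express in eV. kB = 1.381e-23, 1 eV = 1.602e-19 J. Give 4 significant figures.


Step 1: n/nQ = 4.268e+26/3.388e+29 = 0.00126
Step 2: ln(n/nQ) = -6.677
Step 3: mu = kB*T*ln(n/nQ) = 1.903e-20*-6.677 = -1.271e-19 J
Step 4: Convert to eV: -1.271e-19/1.602e-19 = -0.7931 eV

-0.7931


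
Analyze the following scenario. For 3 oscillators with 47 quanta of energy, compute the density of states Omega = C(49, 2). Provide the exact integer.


Step 1: Use binomial coefficient C(49, 2)
Step 2: Numerator = 49! / 47!
Step 3: Denominator = 2!
Step 4: Omega = 1176

1176


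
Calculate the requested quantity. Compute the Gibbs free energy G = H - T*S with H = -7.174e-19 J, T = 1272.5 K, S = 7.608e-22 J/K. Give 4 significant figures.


Step 1: T*S = 1272.5 * 7.608e-22 = 9.681e-19 J
Step 2: G = H - T*S = -7.174e-19 - 9.681e-19
Step 3: G = -1.686e-18 J

-1.686e-18


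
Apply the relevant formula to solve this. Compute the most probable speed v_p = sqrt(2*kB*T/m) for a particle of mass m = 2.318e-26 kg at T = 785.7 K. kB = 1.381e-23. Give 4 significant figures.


Step 1: Numerator = 2*kB*T = 2*1.381e-23*785.7 = 2.17e-20
Step 2: Ratio = 2.17e-20 / 2.318e-26 = 9.362e+05
Step 3: v_p = sqrt(9.362e+05) = 967.6 m/s

967.6


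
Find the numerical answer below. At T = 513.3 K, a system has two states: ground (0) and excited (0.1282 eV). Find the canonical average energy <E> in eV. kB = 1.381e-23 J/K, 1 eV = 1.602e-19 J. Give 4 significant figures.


Step 1: beta*E = 0.1282*1.602e-19/(1.381e-23*513.3) = 2.897
Step 2: exp(-beta*E) = 0.05517
Step 3: <E> = 0.1282*0.05517/(1+0.05517) = 0.006704 eV

0.006704


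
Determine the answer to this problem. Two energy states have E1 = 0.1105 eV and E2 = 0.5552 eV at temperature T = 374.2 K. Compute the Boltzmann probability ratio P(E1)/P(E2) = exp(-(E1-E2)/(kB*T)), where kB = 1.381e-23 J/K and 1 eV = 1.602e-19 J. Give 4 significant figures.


Step 1: Compute energy difference dE = E1 - E2 = 0.1105 - 0.5552 = -0.4447 eV
Step 2: Convert to Joules: dE_J = -0.4447 * 1.602e-19 = -7.124e-20 J
Step 3: Compute exponent = -dE_J / (kB * T) = -(-7.124e-20) / (1.381e-23 * 374.2) = 13.79
Step 4: P(E1)/P(E2) = exp(13.79) = 9.707e+05

9.707e+05


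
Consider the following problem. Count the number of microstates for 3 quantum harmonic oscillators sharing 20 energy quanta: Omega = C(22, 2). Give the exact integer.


Step 1: Use binomial coefficient C(22, 2)
Step 2: Numerator = 22! / 20!
Step 3: Denominator = 2!
Step 4: Omega = 231

231


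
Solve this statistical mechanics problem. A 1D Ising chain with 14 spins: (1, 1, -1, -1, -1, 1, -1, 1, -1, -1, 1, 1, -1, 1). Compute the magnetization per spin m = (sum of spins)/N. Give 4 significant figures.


Step 1: Count up spins (+1): 7, down spins (-1): 7
Step 2: Total magnetization M = 7 - 7 = 0
Step 3: m = M/N = 0/14 = 0

0


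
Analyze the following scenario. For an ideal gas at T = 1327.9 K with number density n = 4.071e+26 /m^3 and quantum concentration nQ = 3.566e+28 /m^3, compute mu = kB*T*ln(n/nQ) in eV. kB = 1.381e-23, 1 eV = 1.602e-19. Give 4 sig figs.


Step 1: n/nQ = 4.071e+26/3.566e+28 = 0.01142
Step 2: ln(n/nQ) = -4.473
Step 3: mu = kB*T*ln(n/nQ) = 1.834e-20*-4.473 = -8.202e-20 J
Step 4: Convert to eV: -8.202e-20/1.602e-19 = -0.512 eV

-0.512


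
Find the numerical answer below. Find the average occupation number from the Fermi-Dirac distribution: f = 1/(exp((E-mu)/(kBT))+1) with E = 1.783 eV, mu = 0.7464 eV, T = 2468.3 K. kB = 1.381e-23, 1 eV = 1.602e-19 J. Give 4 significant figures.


Step 1: (E - mu) = 1.783 - 0.7464 = 1.037 eV
Step 2: Convert: (E-mu)*eV = 1.661e-19 J
Step 3: x = (E-mu)*eV/(kB*T) = 4.872
Step 4: f = 1/(exp(4.872)+1) = 0.007602

0.007602


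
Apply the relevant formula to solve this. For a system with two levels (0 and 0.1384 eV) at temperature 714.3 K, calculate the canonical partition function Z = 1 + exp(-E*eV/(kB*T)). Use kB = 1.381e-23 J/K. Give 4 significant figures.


Step 1: Compute beta*E = E*eV/(kB*T) = 0.1384*1.602e-19/(1.381e-23*714.3) = 2.248
Step 2: exp(-beta*E) = exp(-2.248) = 0.1056
Step 3: Z = 1 + 0.1056 = 1.106

1.106


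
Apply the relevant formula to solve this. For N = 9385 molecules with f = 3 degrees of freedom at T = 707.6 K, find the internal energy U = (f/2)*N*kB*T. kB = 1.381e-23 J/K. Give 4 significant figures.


Step 1: f/2 = 3/2 = 1.5
Step 2: N*kB*T = 9385*1.381e-23*707.6 = 9.171e-17
Step 3: U = 1.5 * 9.171e-17 = 1.376e-16 J

1.376e-16


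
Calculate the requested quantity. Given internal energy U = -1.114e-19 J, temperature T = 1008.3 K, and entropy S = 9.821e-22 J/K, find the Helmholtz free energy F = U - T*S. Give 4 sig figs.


Step 1: T*S = 1008.3 * 9.821e-22 = 9.903e-19 J
Step 2: F = U - T*S = -1.114e-19 - 9.903e-19
Step 3: F = -1.102e-18 J

-1.102e-18


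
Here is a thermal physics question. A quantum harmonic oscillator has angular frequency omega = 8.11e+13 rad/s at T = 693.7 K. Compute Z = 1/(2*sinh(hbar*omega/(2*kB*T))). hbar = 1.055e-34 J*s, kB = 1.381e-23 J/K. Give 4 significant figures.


Step 1: Compute x = hbar*omega/(kB*T) = 1.055e-34*8.11e+13/(1.381e-23*693.7) = 0.8931
Step 2: x/2 = 0.4466
Step 3: sinh(x/2) = 0.4615
Step 4: Z = 1/(2*0.4615) = 1.083

1.083


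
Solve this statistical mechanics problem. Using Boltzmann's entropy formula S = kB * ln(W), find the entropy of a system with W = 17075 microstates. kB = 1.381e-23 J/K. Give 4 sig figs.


Step 1: ln(W) = ln(17075) = 9.745
Step 2: S = kB * ln(W) = 1.381e-23 * 9.745
Step 3: S = 1.346e-22 J/K

1.346e-22


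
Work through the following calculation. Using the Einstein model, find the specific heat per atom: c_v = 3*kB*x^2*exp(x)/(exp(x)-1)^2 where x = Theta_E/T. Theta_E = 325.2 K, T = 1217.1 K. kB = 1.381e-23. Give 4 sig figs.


Step 1: x = Theta_E/T = 325.2/1217.1 = 0.2672
Step 2: x^2 = 0.07139
Step 3: exp(x) = 1.306
Step 4: c_v = 3*1.381e-23*0.07139*1.306/(1.306-1)^2 = 4.118e-23

4.118e-23


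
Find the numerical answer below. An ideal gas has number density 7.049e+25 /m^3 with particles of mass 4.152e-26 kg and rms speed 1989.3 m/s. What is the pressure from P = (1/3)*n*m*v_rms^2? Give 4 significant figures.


Step 1: v_rms^2 = 1989.3^2 = 3.957e+06
Step 2: n*m = 7.049e+25*4.152e-26 = 2.927
Step 3: P = (1/3)*2.927*3.957e+06 = 3.861e+06 Pa

3.861e+06


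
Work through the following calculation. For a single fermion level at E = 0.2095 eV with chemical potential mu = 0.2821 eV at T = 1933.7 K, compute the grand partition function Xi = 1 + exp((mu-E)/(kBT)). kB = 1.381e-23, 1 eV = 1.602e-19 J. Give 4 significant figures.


Step 1: (mu - E) = 0.2821 - 0.2095 = 0.0726 eV
Step 2: x = (mu-E)*eV/(kB*T) = 0.0726*1.602e-19/(1.381e-23*1933.7) = 0.4355
Step 3: exp(x) = 1.546
Step 4: Xi = 1 + 1.546 = 2.546

2.546


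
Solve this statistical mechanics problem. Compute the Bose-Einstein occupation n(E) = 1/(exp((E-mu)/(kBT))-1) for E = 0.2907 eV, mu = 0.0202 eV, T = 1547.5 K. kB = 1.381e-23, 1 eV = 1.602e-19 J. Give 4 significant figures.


Step 1: (E - mu) = 0.2705 eV
Step 2: x = (E-mu)*eV/(kB*T) = 0.2705*1.602e-19/(1.381e-23*1547.5) = 2.028
Step 3: exp(x) = 7.597
Step 4: n = 1/(exp(x)-1) = 0.1516

0.1516
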